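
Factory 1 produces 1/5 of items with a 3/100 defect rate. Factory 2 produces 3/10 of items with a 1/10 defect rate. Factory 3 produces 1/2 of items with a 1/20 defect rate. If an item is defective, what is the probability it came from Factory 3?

Using Bayes' theorem:
P(F1) = 1/5, P(D|F1) = 3/100
P(F2) = 3/10, P(D|F2) = 1/10
P(F3) = 1/2, P(D|F3) = 1/20
P(D) = P(D|F1)P(F1) + P(D|F2)P(F2) + P(D|F3)P(F3)
     = \frac{61}{1000}
P(F3|D) = P(D|F3)P(F3) / P(D)
= \frac{25}{61}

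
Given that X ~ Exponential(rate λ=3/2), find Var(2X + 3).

For X ~ Exponential(rate λ=3/2):
Var(X) = \frac{4}{9}
Var(2X + 3) = (2)² × Var(X) = 4 × \frac{4}{9} = \frac{16}{9}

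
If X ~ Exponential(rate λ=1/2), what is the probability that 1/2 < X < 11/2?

P(1/2 < X < 11/2) = ∫_{1/2}^{11/2} f(x) dx
where f(x) = \frac{e^{- \frac{x}{2}}}{2}
= - \frac{1 - e^{\frac{5}{2}}}{e^{\frac{11}{4}}}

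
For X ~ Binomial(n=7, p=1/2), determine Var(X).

For X ~ Binomial(n=7, p=1/2):
Var(X) = \frac{7}{4}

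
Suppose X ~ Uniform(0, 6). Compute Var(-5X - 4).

For X ~ Uniform(0, 6):
Var(X) = 3
Var(-5X - 4) = (-5)² × Var(X) = 25 × 3 = 75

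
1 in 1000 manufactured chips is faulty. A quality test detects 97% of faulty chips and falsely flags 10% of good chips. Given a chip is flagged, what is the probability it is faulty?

Let D = the rare event, + = positive/flagged.
P(D) = 1/1000
P(+|D) = 97/100
P(+|D') = 10/100 = 1/10
P(+) = P(+|D)P(D) + P(+|D')P(D')
     = \frac{97}{100} × \frac{1}{1000} + \frac{1}{10} × \frac{999}{1000}
     = \frac{10087}{100000}
P(D|+) = P(+|D)P(D)/P(+) = \frac{97}{10087}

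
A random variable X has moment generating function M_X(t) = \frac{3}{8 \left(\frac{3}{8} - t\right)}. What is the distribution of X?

The MGF M(t) = \frac{3}{8 \left(\frac{3}{8} - t\right)} is the standard form for the Exponential distribution.
Comparing with the known MGF formula identifies: Exponential(rate λ=3/8)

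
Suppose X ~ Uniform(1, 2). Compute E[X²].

Using the identity E[X²] = Var(X) + (E[X])²:
E[X] = \frac{3}{2}
Var(X) = \frac{1}{12}
E[X²] = \frac{1}{12} + (\frac{3}{2})²
= \frac{7}{3}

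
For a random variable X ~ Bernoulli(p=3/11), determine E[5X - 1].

For X ~ Bernoulli(p=3/11):
E[X] = \frac{3}{11}
E[5X - 1] = 5 × E[X] - 1 = \frac{4}{11}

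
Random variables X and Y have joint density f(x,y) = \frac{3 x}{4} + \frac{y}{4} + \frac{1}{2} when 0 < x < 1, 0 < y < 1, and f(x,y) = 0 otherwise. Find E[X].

E[X] = ∫_0^1 ∫_0^1 x × f(x,y) dy dx
= ∫_0^1 ∫_0^1 x × (\frac{3 x}{4} + \frac{y}{4} + \frac{1}{2}) dy dx
= \frac{9}{16}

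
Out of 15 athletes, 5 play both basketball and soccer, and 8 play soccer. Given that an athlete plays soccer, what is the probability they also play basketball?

P(A ∩ B) = 5/15 = 1/3
P(B) = 8/15
P(A|B) = P(A ∩ B) / P(B) = (1/3) / (8/15) = 5/8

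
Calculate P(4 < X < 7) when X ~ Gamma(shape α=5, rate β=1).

P(4 < X < 7) = ∫_{4}^{7} f(x) dx
where f(x) = \frac{x^{4} e^{- x}}{24}
= \frac{-4553 + 824 e^{3}}{24 e^{7}}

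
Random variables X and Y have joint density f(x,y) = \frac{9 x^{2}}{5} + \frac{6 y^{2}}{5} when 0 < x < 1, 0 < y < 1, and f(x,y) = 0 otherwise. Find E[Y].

E[Y] = ∫_0^1 ∫_0^1 y × f(x,y) dx dy
= \frac{3}{5}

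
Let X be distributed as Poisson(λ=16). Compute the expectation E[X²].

Using the identity E[X²] = Var(X) + (E[X])²:
E[X] = 16
Var(X) = 16
E[X²] = 16 + (16)²
= 272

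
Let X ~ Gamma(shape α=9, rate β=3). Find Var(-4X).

For X ~ Gamma(shape α=9, rate β=3):
Var(X) = 1
Var(-4X) = (-4)² × Var(X) = 16 × 1 = 16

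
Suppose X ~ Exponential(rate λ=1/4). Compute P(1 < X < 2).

P(1 < X < 2) = ∫_{1}^{2} f(x) dx
where f(x) = \frac{e^{- \frac{x}{4}}}{4}
= - \frac{1}{e^{\frac{1}{2}}} + e^{- \frac{1}{4}}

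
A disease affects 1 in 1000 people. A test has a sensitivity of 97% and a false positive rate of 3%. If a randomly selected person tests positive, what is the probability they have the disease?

Let D = the rare event, + = positive/flagged.
P(D) = 1/1000
P(+|D) = 97/100
P(+|D') = 3/100
P(+) = P(+|D)P(D) + P(+|D')P(D')
     = \frac{97}{100} × \frac{1}{1000} + \frac{3}{100} × \frac{999}{1000}
     = \frac{1547}{50000}
P(D|+) = P(+|D)P(D)/P(+) = \frac{97}{3094}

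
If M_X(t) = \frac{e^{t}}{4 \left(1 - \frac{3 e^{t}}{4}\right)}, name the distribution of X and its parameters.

The MGF M(t) = \frac{e^{t}}{4 \left(1 - \frac{3 e^{t}}{4}\right)} is the standard form for the Geometric distribution.
Comparing with the known MGF formula identifies: Geometric(p=1/4), X = trial number of first success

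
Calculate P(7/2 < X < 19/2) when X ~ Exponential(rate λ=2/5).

P(7/2 < X < 19/2) = ∫_{7/2}^{19/2} f(x) dx
where f(x) = \frac{2 e^{- \frac{2 x}{5}}}{5}
= - \frac{1 - e^{\frac{12}{5}}}{e^{\frac{19}{5}}}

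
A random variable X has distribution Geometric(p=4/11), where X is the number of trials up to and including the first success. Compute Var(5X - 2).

For X ~ Geometric(p=4/11), where X is the number of trials up to and including the first success:
Var(X) = \frac{77}{16}
Var(5X - 2) = (5)² × Var(X) = 25 × \frac{77}{16} = \frac{1925}{16}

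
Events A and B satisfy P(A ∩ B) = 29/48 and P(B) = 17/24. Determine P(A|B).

P(A|B) = P(A ∩ B) / P(B)
= (29/48) / (17/24)
= 29/34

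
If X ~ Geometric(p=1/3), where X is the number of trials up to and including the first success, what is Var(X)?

For X ~ Geometric(p=1/3), where X is the number of trials up to and including the first success:
Var(X) = 6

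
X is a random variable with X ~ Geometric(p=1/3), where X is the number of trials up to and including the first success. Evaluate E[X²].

Using the identity E[X²] = Var(X) + (E[X])²:
E[X] = 3
Var(X) = 6
E[X²] = 6 + (3)²
= 15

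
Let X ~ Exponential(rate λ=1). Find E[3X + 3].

For X ~ Exponential(rate λ=1):
E[X] = 1
E[3X + 3] = 3 × E[X] + 3 = 6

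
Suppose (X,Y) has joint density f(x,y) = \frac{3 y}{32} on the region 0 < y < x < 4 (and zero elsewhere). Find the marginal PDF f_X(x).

f_X(x) = ∫_0^x \frac{3 y}{32} dy = \frac{3 x^{2}}{64}
for 0 < x < 4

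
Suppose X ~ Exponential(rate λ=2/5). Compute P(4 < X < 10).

P(4 < X < 10) = ∫_{4}^{10} f(x) dx
where f(x) = \frac{2 e^{- \frac{2 x}{5}}}{5}
= - \frac{1}{e^{4}} + e^{- \frac{8}{5}}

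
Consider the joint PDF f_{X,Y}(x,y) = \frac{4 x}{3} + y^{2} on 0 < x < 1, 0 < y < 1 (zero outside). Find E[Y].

E[Y] = ∫_0^1 ∫_0^1 y × f(x,y) dx dy
= \frac{7}{12}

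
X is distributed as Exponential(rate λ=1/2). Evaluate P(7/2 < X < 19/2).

P(7/2 < X < 19/2) = ∫_{7/2}^{19/2} f(x) dx
where f(x) = \frac{e^{- \frac{x}{2}}}{2}
= - \frac{1 - e^{3}}{e^{\frac{19}{4}}}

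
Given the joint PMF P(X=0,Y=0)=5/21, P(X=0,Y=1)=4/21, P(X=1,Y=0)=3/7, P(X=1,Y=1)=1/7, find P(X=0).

P(X=0) = P(X=0,Y=0) + P(X=0,Y=1)
= 5/21 + 4/21
= 3/7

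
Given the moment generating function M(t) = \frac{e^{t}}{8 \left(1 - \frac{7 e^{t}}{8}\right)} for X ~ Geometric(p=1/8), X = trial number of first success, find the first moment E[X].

To find E[X], compute M^(1)(0):
M^(1)(t) = \frac{e^{t}}{8 \left(1 - \frac{7 e^{t}}{8}\right)} + \frac{7 e^{2 t}}{64 \left(1 - \frac{7 e^{t}}{8}\right)^{2}}
M^(1)(0) = 8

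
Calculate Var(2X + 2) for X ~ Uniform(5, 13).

For X ~ Uniform(5, 13):
Var(X) = \frac{16}{3}
Var(2X + 2) = (2)² × Var(X) = 4 × \frac{16}{3} = \frac{64}{3}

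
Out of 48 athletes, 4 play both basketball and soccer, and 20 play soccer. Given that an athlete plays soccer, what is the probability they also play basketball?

P(A ∩ B) = 4/48 = 1/12
P(B) = 20/48 = 5/12
P(A|B) = P(A ∩ B) / P(B) = (1/12) / (5/12) = 1/5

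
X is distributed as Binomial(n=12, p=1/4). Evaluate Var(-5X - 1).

For X ~ Binomial(n=12, p=1/4):
Var(X) = \frac{9}{4}
Var(-5X - 1) = (-5)² × Var(X) = 25 × \frac{9}{4} = \frac{225}{4}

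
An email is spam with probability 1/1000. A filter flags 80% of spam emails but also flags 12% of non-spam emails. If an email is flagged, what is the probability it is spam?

Let D = the rare event, + = positive/flagged.
P(D) = 1/1000
P(+|D) = 80/100 = 4/5
P(+|D') = 12/100 = 3/25
P(+) = P(+|D)P(D) + P(+|D')P(D')
     = \frac{4}{5} × \frac{1}{1000} + \frac{3}{25} × \frac{999}{1000}
     = \frac{3017}{25000}
P(D|+) = P(+|D)P(D)/P(+) = \frac{20}{3017}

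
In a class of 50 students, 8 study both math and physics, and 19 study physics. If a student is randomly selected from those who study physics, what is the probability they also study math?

P(A ∩ B) = 8/50 = 4/25
P(B) = 19/50
P(A|B) = P(A ∩ B) / P(B) = (4/25) / (19/50) = 8/19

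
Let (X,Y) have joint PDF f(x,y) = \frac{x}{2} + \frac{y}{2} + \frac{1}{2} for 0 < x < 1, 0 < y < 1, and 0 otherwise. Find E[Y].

E[Y] = ∫_0^1 ∫_0^1 y × f(x,y) dx dy
= \frac{13}{24}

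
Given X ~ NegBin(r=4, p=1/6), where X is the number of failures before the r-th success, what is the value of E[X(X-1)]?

E[X(X-1)] = E[X² - X] = E[X²] - E[X]
E[X] = 20
E[X²] = Var(X) + (E[X])² = 120 + (20)² = 520
E[X(X-1)] = 520 - 20 = 500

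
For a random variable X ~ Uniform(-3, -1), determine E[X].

For X ~ Uniform(-3, -1), the expected value is:
E[X] = -2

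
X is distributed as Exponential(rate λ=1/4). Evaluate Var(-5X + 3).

For X ~ Exponential(rate λ=1/4):
Var(X) = 16
Var(-5X + 3) = (-5)² × Var(X) = 25 × 16 = 400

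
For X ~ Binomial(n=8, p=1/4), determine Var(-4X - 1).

For X ~ Binomial(n=8, p=1/4):
Var(X) = \frac{3}{2}
Var(-4X - 1) = (-4)² × Var(X) = 16 × \frac{3}{2} = 24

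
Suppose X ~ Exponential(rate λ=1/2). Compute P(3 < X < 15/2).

P(3 < X < 15/2) = ∫_{3}^{15/2} f(x) dx
where f(x) = \frac{e^{- \frac{x}{2}}}{2}
= - \frac{1}{e^{\frac{15}{4}}} + e^{- \frac{3}{2}}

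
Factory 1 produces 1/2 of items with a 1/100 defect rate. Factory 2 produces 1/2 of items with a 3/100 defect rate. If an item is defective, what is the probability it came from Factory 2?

Using Bayes' theorem:
P(F1) = 1/2, P(D|F1) = 1/100
P(F2) = 1/2, P(D|F2) = 3/100
P(D) = P(D|F1)P(F1) + P(D|F2)P(F2)
     = \frac{1}{50}
P(F2|D) = P(D|F2)P(F2) / P(D)
= \frac{3}{4}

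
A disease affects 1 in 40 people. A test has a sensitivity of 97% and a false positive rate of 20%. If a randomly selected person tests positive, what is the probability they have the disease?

Let D = the rare event, + = positive/flagged.
P(D) = 1/40
P(+|D) = 97/100
P(+|D') = 20/100 = 1/5
P(+) = P(+|D)P(D) + P(+|D')P(D')
     = \frac{97}{100} × \frac{1}{40} + \frac{1}{5} × \frac{39}{40}
     = \frac{877}{4000}
P(D|+) = P(+|D)P(D)/P(+) = \frac{97}{877}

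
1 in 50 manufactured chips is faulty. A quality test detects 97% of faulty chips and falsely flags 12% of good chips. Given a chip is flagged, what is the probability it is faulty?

Let D = the rare event, + = positive/flagged.
P(D) = 1/50
P(+|D) = 97/100
P(+|D') = 12/100 = 3/25
P(+) = P(+|D)P(D) + P(+|D')P(D')
     = \frac{97}{100} × \frac{1}{50} + \frac{3}{25} × \frac{49}{50}
     = \frac{137}{1000}
P(D|+) = P(+|D)P(D)/P(+) = \frac{97}{685}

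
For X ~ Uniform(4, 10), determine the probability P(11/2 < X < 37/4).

P(11/2 < X < 37/4) = ∫_{11/2}^{37/4} f(x) dx
where f(x) = \frac{1}{6}
= \frac{5}{8}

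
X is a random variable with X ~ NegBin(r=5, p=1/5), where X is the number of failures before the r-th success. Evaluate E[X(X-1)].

E[X(X-1)] = E[X² - X] = E[X²] - E[X]
E[X] = 20
E[X²] = Var(X) + (E[X])² = 100 + (20)² = 500
E[X(X-1)] = 500 - 20 = 480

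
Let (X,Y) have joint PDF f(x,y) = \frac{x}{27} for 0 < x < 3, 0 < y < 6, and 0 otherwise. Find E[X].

f_X(x) = ∫_0^6 \frac{x}{27} dy = \frac{2 x}{9}
E[X] = ∫_0^3 x × (\frac{2 x}{9}) dx = 2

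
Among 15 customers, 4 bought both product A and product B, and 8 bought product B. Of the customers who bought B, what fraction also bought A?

P(A ∩ B) = 4/15
P(B) = 8/15
P(A|B) = P(A ∩ B) / P(B) = (4/15) / (8/15) = 1/2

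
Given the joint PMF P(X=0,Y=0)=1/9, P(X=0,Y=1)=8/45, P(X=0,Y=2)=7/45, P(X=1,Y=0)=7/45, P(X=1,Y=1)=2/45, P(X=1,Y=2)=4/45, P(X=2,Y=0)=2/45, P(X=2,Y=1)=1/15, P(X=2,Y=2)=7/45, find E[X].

First find marginal of X:
P(X=0) = 4/9
P(X=1) = 13/45
P(X=2) = 4/15
E[X] = 0 × 4/9 + 1 × 13/45 + 2 × 4/15 = 37/45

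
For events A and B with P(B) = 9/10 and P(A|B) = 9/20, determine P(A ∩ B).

By definition, P(A|B) = P(A ∩ B) / P(B)
So P(A ∩ B) = P(A|B) × P(B)
= 9/20 × 9/10
= 81/200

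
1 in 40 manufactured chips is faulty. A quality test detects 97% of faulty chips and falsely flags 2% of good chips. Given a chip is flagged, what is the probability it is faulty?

Let D = the rare event, + = positive/flagged.
P(D) = 1/40
P(+|D) = 97/100
P(+|D') = 2/100 = 1/50
P(+) = P(+|D)P(D) + P(+|D')P(D')
     = \frac{97}{100} × \frac{1}{40} + \frac{1}{50} × \frac{39}{40}
     = \frac{7}{160}
P(D|+) = P(+|D)P(D)/P(+) = \frac{97}{175}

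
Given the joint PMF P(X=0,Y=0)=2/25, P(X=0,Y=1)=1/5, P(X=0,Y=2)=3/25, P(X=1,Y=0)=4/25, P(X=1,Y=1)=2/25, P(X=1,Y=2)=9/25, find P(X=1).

P(X=1) = P(X=1,Y=0) + P(X=1,Y=1) + P(X=1,Y=2)
= 4/25 + 2/25 + 9/25
= 3/5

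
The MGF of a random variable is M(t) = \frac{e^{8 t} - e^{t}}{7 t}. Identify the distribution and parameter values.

The MGF M(t) = \frac{e^{8 t} - e^{t}}{7 t} is the standard form for the Uniform distribution.
Comparing with the known MGF formula identifies: Uniform(1, 8)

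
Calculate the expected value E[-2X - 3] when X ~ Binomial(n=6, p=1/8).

For X ~ Binomial(n=6, p=1/8):
E[X] = \frac{3}{4}
E[-2X - 3] = -2 × E[X] - 3 = - \frac{9}{2}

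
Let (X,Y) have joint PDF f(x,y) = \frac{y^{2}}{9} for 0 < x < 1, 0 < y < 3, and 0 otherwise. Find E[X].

f_X(x) = ∫_0^3 \frac{y^{2}}{9} dy = 1
E[X] = ∫_0^1 x × (1) dx = \frac{1}{2}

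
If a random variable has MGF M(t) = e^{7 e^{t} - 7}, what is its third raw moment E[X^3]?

To find E[X^3], compute M^(3)(0):
M^(1)(t) = 7 e^{t} e^{7 e^{t} - 7}
M^(2)(t) = 49 e^{2 t} e^{7 e^{t} - 7} + 7 e^{t} e^{7 e^{t} - 7}
M^(3)(t) = 343 e^{3 t} e^{7 e^{t} - 7} + 147 e^{2 t} e^{7 e^{t} - 7} + 7 e^{t} e^{7 e^{t} - 7}
M^(3)(0) = 497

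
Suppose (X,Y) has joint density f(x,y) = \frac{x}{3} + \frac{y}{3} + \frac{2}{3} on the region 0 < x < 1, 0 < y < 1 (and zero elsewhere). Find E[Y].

E[Y] = ∫_0^1 ∫_0^1 y × f(x,y) dx dy
= \frac{19}{36}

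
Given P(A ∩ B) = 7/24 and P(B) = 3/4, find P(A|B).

P(A|B) = P(A ∩ B) / P(B)
= (7/24) / (3/4)
= 7/18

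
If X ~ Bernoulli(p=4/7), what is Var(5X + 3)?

For X ~ Bernoulli(p=4/7):
Var(X) = \frac{12}{49}
Var(5X + 3) = (5)² × Var(X) = 25 × \frac{12}{49} = \frac{300}{49}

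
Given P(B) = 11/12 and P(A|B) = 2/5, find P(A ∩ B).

By definition, P(A|B) = P(A ∩ B) / P(B)
So P(A ∩ B) = P(A|B) × P(B)
= 2/5 × 11/12
= 11/30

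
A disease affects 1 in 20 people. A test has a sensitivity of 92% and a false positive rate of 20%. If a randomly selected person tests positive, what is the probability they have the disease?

Let D = the rare event, + = positive/flagged.
P(D) = 1/20
P(+|D) = 92/100 = 23/25
P(+|D') = 20/100 = 1/5
P(+) = P(+|D)P(D) + P(+|D')P(D')
     = \frac{23}{25} × \frac{1}{20} + \frac{1}{5} × \frac{19}{20}
     = \frac{59}{250}
P(D|+) = P(+|D)P(D)/P(+) = \frac{23}{118}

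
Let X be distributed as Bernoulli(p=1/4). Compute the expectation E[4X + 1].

For X ~ Bernoulli(p=1/4):
E[X] = \frac{1}{4}
E[4X + 1] = 4 × E[X] + 1 = 2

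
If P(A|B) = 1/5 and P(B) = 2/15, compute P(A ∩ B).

By definition, P(A|B) = P(A ∩ B) / P(B)
So P(A ∩ B) = P(A|B) × P(B)
= 1/5 × 2/15
= 2/75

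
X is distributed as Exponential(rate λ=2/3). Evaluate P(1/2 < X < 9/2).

P(1/2 < X < 9/2) = ∫_{1/2}^{9/2} f(x) dx
where f(x) = \frac{2 e^{- \frac{2 x}{3}}}{3}
= - \frac{1}{e^{3}} + e^{- \frac{1}{3}}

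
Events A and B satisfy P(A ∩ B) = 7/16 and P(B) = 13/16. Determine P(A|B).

P(A|B) = P(A ∩ B) / P(B)
= (7/16) / (13/16)
= 7/13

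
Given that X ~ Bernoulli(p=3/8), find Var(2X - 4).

For X ~ Bernoulli(p=3/8):
Var(X) = \frac{15}{64}
Var(2X - 4) = (2)² × Var(X) = 4 × \frac{15}{64} = \frac{15}{16}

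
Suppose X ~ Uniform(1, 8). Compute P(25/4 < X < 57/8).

P(25/4 < X < 57/8) = ∫_{25/4}^{57/8} f(x) dx
where f(x) = \frac{1}{7}
= \frac{1}{8}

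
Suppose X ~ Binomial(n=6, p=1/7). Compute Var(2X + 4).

For X ~ Binomial(n=6, p=1/7):
Var(X) = \frac{36}{49}
Var(2X + 4) = (2)² × Var(X) = 4 × \frac{36}{49} = \frac{144}{49}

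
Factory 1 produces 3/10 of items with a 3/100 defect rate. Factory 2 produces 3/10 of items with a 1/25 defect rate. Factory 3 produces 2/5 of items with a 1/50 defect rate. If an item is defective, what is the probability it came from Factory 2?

Using Bayes' theorem:
P(F1) = 3/10, P(D|F1) = 3/100
P(F2) = 3/10, P(D|F2) = 1/25
P(F3) = 2/5, P(D|F3) = 1/50
P(D) = P(D|F1)P(F1) + P(D|F2)P(F2) + P(D|F3)P(F3)
     = \frac{29}{1000}
P(F2|D) = P(D|F2)P(F2) / P(D)
= \frac{12}{29}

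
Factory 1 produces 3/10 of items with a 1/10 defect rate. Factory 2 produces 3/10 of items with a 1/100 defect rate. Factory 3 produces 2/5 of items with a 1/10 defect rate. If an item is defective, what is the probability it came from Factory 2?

Using Bayes' theorem:
P(F1) = 3/10, P(D|F1) = 1/10
P(F2) = 3/10, P(D|F2) = 1/100
P(F3) = 2/5, P(D|F3) = 1/10
P(D) = P(D|F1)P(F1) + P(D|F2)P(F2) + P(D|F3)P(F3)
     = \frac{73}{1000}
P(F2|D) = P(D|F2)P(F2) / P(D)
= \frac{3}{73}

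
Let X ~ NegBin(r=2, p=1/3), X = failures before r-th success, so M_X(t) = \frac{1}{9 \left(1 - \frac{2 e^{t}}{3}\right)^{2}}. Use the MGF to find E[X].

To find E[X], compute M^(1)(0):
M^(1)(t) = \frac{4 e^{t}}{27 \left(1 - \frac{2 e^{t}}{3}\right)^{3}}
M^(1)(0) = 4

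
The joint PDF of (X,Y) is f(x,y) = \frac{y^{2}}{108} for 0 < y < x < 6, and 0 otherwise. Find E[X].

f_X(x) = ∫_0^x \frac{y^{2}}{108} dy = \frac{x^{3}}{324}
E[X] = ∫_0^6 x × (\frac{x^{3}}{324}) dx = \frac{24}{5}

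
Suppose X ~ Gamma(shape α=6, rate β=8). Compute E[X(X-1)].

E[X(X-1)] = E[X² - X] = E[X²] - E[X]
E[X] = \frac{3}{4}
E[X²] = Var(X) + (E[X])² = \frac{3}{32} + (\frac{3}{4})² = \frac{21}{32}
E[X(X-1)] = \frac{21}{32} - \frac{3}{4} = - \frac{3}{32}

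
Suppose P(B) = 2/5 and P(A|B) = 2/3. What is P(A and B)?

By definition, P(A|B) = P(A ∩ B) / P(B)
So P(A ∩ B) = P(A|B) × P(B)
= 2/3 × 2/5
= 4/15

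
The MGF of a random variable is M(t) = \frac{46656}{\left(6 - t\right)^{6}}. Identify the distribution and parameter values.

The MGF M(t) = \frac{46656}{\left(6 - t\right)^{6}} is the standard form for the Gamma distribution.
Comparing with the known MGF formula identifies: Gamma(shape α=6, rate β=6)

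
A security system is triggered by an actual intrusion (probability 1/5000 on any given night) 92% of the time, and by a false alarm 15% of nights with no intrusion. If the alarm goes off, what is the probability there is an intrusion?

Let D = the rare event, + = positive/flagged.
P(D) = 1/5000
P(+|D) = 92/100 = 23/25
P(+|D') = 15/100 = 3/20
P(+) = P(+|D)P(D) + P(+|D')P(D')
     = \frac{23}{25} × \frac{1}{5000} + \frac{3}{20} × \frac{4999}{5000}
     = \frac{75077}{500000}
P(D|+) = P(+|D)P(D)/P(+) = \frac{92}{75077}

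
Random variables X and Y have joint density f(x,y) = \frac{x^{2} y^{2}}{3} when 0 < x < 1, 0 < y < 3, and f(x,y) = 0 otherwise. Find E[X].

f_X(x) = ∫_0^3 \frac{x^{2} y^{2}}{3} dy = 3 x^{2}
E[X] = ∫_0^1 x × (3 x^{2}) dx = \frac{3}{4}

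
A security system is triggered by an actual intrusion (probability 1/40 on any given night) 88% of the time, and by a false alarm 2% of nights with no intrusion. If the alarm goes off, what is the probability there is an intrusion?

Let D = the rare event, + = positive/flagged.
P(D) = 1/40
P(+|D) = 88/100 = 22/25
P(+|D') = 2/100 = 1/50
P(+) = P(+|D)P(D) + P(+|D')P(D')
     = \frac{22}{25} × \frac{1}{40} + \frac{1}{50} × \frac{39}{40}
     = \frac{83}{2000}
P(D|+) = P(+|D)P(D)/P(+) = \frac{44}{83}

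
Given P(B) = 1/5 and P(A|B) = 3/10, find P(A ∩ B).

By definition, P(A|B) = P(A ∩ B) / P(B)
So P(A ∩ B) = P(A|B) × P(B)
= 3/10 × 1/5
= 3/50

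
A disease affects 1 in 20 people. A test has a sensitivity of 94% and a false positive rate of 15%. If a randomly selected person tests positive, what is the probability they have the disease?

Let D = the rare event, + = positive/flagged.
P(D) = 1/20
P(+|D) = 94/100 = 47/50
P(+|D') = 15/100 = 3/20
P(+) = P(+|D)P(D) + P(+|D')P(D')
     = \frac{47}{50} × \frac{1}{20} + \frac{3}{20} × \frac{19}{20}
     = \frac{379}{2000}
P(D|+) = P(+|D)P(D)/P(+) = \frac{94}{379}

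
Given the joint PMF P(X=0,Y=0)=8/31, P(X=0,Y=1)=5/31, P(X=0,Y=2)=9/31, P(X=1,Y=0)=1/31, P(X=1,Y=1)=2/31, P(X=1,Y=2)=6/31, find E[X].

First find marginal of X:
P(X=0) = 22/31
P(X=1) = 9/31
E[X] = 0 × 22/31 + 1 × 9/31 = 9/31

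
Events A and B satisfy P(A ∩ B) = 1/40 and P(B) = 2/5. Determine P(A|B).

P(A|B) = P(A ∩ B) / P(B)
= (1/40) / (2/5)
= 1/16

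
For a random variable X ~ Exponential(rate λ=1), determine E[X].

For X ~ Exponential(rate λ=1), the expected value is:
E[X] = 1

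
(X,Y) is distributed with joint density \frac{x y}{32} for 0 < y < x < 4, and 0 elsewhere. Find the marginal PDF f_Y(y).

f_Y(y) = ∫_y^4 \frac{x y}{32} dx = \frac{y \left(16 - y^{2}\right)}{64}
for 0 < y < 4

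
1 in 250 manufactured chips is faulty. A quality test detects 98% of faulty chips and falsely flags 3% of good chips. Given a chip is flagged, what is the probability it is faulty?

Let D = the rare event, + = positive/flagged.
P(D) = 1/250
P(+|D) = 98/100 = 49/50
P(+|D') = 3/100
P(+) = P(+|D)P(D) + P(+|D')P(D')
     = \frac{49}{50} × \frac{1}{250} + \frac{3}{100} × \frac{249}{250}
     = \frac{169}{5000}
P(D|+) = P(+|D)P(D)/P(+) = \frac{98}{845}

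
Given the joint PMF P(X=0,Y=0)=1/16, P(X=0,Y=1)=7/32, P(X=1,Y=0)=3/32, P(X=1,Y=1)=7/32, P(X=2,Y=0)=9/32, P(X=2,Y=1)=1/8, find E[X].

First find marginal of X:
P(X=0) = 9/32
P(X=1) = 5/16
P(X=2) = 13/32
E[X] = 0 × 9/32 + 1 × 5/16 + 2 × 13/32 = 9/8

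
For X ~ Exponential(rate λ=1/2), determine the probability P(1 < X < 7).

P(1 < X < 7) = ∫_{1}^{7} f(x) dx
where f(x) = \frac{e^{- \frac{x}{2}}}{2}
= - \frac{1 - e^{3}}{e^{\frac{7}{2}}}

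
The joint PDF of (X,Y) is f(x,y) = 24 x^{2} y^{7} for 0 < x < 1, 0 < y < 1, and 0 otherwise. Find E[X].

E[X] = ∫_0^1 ∫_0^1 x × f(x,y) dy dx
= ∫_0^1 ∫_0^1 x × (24 x^{2} y^{7}) dy dx
= \frac{3}{4}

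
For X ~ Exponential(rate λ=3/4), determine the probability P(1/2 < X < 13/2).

P(1/2 < X < 13/2) = ∫_{1/2}^{13/2} f(x) dx
where f(x) = \frac{3 e^{- \frac{3 x}{4}}}{4}
= - \frac{1 - e^{\frac{9}{2}}}{e^{\frac{39}{8}}}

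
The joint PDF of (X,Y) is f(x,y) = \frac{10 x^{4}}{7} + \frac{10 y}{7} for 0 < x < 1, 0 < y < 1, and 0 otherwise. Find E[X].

E[X] = ∫_0^1 ∫_0^1 x × f(x,y) dy dx
= ∫_0^1 ∫_0^1 x × (\frac{10 x^{4}}{7} + \frac{10 y}{7}) dy dx
= \frac{25}{42}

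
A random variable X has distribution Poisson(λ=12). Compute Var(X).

For X ~ Poisson(λ=12):
Var(X) = 12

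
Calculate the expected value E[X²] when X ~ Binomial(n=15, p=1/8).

Using the identity E[X²] = Var(X) + (E[X])²:
E[X] = \frac{15}{8}
Var(X) = \frac{105}{64}
E[X²] = \frac{105}{64} + (\frac{15}{8})²
= \frac{165}{32}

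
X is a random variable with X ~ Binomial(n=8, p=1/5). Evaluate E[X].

For X ~ Binomial(n=8, p=1/5), the expected value is:
E[X] = \frac{8}{5}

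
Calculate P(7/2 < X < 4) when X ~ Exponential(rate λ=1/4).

P(7/2 < X < 4) = ∫_{7/2}^{4} f(x) dx
where f(x) = \frac{e^{- \frac{x}{4}}}{4}
= - \frac{1}{e} + e^{- \frac{7}{8}}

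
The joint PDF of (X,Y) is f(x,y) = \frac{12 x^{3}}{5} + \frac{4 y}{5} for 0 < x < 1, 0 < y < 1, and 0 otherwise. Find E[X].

E[X] = ∫_0^1 ∫_0^1 x × f(x,y) dy dx
= ∫_0^1 ∫_0^1 x × (\frac{12 x^{3}}{5} + \frac{4 y}{5}) dy dx
= \frac{17}{25}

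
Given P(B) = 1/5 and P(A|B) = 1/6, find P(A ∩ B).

By definition, P(A|B) = P(A ∩ B) / P(B)
So P(A ∩ B) = P(A|B) × P(B)
= 1/6 × 1/5
= 1/30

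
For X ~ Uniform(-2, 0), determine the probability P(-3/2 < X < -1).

P(-3/2 < X < -1) = ∫_{-3/2}^{-1} f(x) dx
where f(x) = \frac{1}{2}
= \frac{1}{4}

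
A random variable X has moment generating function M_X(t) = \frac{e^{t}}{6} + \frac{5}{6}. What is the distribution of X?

The MGF M(t) = \frac{e^{t}}{6} + \frac{5}{6} is the standard form for the Bernoulli distribution.
Comparing with the known MGF formula identifies: Bernoulli(p=1/6)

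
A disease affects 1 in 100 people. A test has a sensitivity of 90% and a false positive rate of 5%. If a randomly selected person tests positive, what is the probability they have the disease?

Let D = the rare event, + = positive/flagged.
P(D) = 1/100
P(+|D) = 90/100 = 9/10
P(+|D') = 5/100 = 1/20
P(+) = P(+|D)P(D) + P(+|D')P(D')
     = \frac{9}{10} × \frac{1}{100} + \frac{1}{20} × \frac{99}{100}
     = \frac{117}{2000}
P(D|+) = P(+|D)P(D)/P(+) = \frac{2}{13}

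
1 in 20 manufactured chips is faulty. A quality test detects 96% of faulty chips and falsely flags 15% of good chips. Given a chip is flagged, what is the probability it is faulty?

Let D = the rare event, + = positive/flagged.
P(D) = 1/20
P(+|D) = 96/100 = 24/25
P(+|D') = 15/100 = 3/20
P(+) = P(+|D)P(D) + P(+|D')P(D')
     = \frac{24}{25} × \frac{1}{20} + \frac{3}{20} × \frac{19}{20}
     = \frac{381}{2000}
P(D|+) = P(+|D)P(D)/P(+) = \frac{32}{127}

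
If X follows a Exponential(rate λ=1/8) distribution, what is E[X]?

For X ~ Exponential(rate λ=1/8), the expected value is:
E[X] = 8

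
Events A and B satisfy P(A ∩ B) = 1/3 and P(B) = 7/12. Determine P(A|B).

P(A|B) = P(A ∩ B) / P(B)
= (1/3) / (7/12)
= 4/7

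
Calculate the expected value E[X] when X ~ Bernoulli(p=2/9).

For X ~ Bernoulli(p=2/9), the expected value is:
E[X] = \frac{2}{9}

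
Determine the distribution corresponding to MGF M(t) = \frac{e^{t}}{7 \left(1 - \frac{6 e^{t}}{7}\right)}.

The MGF M(t) = \frac{e^{t}}{7 \left(1 - \frac{6 e^{t}}{7}\right)} is the standard form for the Geometric distribution.
Comparing with the known MGF formula identifies: Geometric(p=1/7), X = trial number of first success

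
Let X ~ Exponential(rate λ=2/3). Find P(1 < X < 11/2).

P(1 < X < 11/2) = ∫_{1}^{11/2} f(x) dx
where f(x) = \frac{2 e^{- \frac{2 x}{3}}}{3}
= - \frac{1 - e^{3}}{e^{\frac{11}{3}}}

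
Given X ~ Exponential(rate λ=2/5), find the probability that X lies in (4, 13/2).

P(4 < X < 13/2) = ∫_{4}^{13/2} f(x) dx
where f(x) = \frac{2 e^{- \frac{2 x}{5}}}{5}
= - \frac{1 - e}{e^{\frac{13}{5}}}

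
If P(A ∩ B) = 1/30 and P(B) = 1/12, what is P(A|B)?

P(A|B) = P(A ∩ B) / P(B)
= (1/30) / (1/12)
= 2/5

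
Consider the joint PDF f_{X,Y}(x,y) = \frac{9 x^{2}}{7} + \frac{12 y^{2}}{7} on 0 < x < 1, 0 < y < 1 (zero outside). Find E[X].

E[X] = ∫_0^1 ∫_0^1 x × f(x,y) dy dx
= ∫_0^1 ∫_0^1 x × (\frac{9 x^{2}}{7} + \frac{12 y^{2}}{7}) dy dx
= \frac{17}{28}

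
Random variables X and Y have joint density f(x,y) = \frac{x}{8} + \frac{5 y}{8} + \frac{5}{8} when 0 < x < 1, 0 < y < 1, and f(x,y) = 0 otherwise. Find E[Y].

E[Y] = ∫_0^1 ∫_0^1 y × f(x,y) dx dy
= \frac{53}{96}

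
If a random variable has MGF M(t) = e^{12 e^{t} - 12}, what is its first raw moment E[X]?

To find E[X], compute M^(1)(0):
M^(1)(t) = 12 e^{t} e^{12 e^{t} - 12}
M^(1)(0) = 12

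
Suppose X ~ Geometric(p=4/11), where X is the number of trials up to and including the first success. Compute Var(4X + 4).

For X ~ Geometric(p=4/11), where X is the number of trials up to and including the first success:
Var(X) = \frac{77}{16}
Var(4X + 4) = (4)² × Var(X) = 16 × \frac{77}{16} = 77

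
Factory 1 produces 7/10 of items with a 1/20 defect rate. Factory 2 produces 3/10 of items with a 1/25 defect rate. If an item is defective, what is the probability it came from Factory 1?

Using Bayes' theorem:
P(F1) = 7/10, P(D|F1) = 1/20
P(F2) = 3/10, P(D|F2) = 1/25
P(D) = P(D|F1)P(F1) + P(D|F2)P(F2)
     = \frac{47}{1000}
P(F1|D) = P(D|F1)P(F1) / P(D)
= \frac{35}{47}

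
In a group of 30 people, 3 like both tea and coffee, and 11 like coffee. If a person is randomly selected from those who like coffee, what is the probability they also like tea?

P(A ∩ B) = 3/30 = 1/10
P(B) = 11/30
P(A|B) = P(A ∩ B) / P(B) = (1/10) / (11/30) = 3/11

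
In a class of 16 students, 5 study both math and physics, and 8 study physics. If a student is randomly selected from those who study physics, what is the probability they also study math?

P(A ∩ B) = 5/16
P(B) = 8/16 = 1/2
P(A|B) = P(A ∩ B) / P(B) = (5/16) / (1/2) = 5/8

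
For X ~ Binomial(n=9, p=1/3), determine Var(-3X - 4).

For X ~ Binomial(n=9, p=1/3):
Var(X) = 2
Var(-3X - 4) = (-3)² × Var(X) = 9 × 2 = 18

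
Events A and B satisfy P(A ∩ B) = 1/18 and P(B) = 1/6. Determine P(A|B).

P(A|B) = P(A ∩ B) / P(B)
= (1/18) / (1/6)
= 1/3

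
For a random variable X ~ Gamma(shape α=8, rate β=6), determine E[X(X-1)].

E[X(X-1)] = E[X² - X] = E[X²] - E[X]
E[X] = \frac{4}{3}
E[X²] = Var(X) + (E[X])² = \frac{2}{9} + (\frac{4}{3})² = 2
E[X(X-1)] = 2 - \frac{4}{3} = \frac{2}{3}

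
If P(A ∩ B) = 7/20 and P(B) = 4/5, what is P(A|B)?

P(A|B) = P(A ∩ B) / P(B)
= (7/20) / (4/5)
= 7/16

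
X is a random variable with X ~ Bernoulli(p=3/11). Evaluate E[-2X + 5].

For X ~ Bernoulli(p=3/11):
E[X] = \frac{3}{11}
E[-2X + 5] = -2 × E[X] + 5 = \frac{49}{11}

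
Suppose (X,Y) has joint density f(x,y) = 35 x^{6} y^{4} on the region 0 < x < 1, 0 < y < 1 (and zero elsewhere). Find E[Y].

E[Y] = ∫_0^1 ∫_0^1 y × f(x,y) dx dy
= \frac{5}{6}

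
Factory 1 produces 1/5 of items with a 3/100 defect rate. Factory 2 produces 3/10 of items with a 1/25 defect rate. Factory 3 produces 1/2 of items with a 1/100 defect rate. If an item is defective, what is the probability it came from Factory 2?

Using Bayes' theorem:
P(F1) = 1/5, P(D|F1) = 3/100
P(F2) = 3/10, P(D|F2) = 1/25
P(F3) = 1/2, P(D|F3) = 1/100
P(D) = P(D|F1)P(F1) + P(D|F2)P(F2) + P(D|F3)P(F3)
     = \frac{23}{1000}
P(F2|D) = P(D|F2)P(F2) / P(D)
= \frac{12}{23}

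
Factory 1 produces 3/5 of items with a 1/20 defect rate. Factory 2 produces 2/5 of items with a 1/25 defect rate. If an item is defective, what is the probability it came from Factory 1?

Using Bayes' theorem:
P(F1) = 3/5, P(D|F1) = 1/20
P(F2) = 2/5, P(D|F2) = 1/25
P(D) = P(D|F1)P(F1) + P(D|F2)P(F2)
     = \frac{23}{500}
P(F1|D) = P(D|F1)P(F1) / P(D)
= \frac{15}{23}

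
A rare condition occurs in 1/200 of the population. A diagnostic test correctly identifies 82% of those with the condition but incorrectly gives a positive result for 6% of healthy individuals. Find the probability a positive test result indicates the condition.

Let D = the rare event, + = positive/flagged.
P(D) = 1/200
P(+|D) = 82/100 = 41/50
P(+|D') = 6/100 = 3/50
P(+) = P(+|D)P(D) + P(+|D')P(D')
     = \frac{41}{50} × \frac{1}{200} + \frac{3}{50} × \frac{199}{200}
     = \frac{319}{5000}
P(D|+) = P(+|D)P(D)/P(+) = \frac{41}{638}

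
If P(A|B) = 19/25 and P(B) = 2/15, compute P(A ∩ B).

By definition, P(A|B) = P(A ∩ B) / P(B)
So P(A ∩ B) = P(A|B) × P(B)
= 19/25 × 2/15
= 38/375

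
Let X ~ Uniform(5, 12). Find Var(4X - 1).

For X ~ Uniform(5, 12):
Var(X) = \frac{49}{12}
Var(4X - 1) = (4)² × Var(X) = 16 × \frac{49}{12} = \frac{196}{3}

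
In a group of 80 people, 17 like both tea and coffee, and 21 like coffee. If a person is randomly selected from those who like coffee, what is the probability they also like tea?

P(A ∩ B) = 17/80
P(B) = 21/80
P(A|B) = P(A ∩ B) / P(B) = (17/80) / (21/80) = 17/21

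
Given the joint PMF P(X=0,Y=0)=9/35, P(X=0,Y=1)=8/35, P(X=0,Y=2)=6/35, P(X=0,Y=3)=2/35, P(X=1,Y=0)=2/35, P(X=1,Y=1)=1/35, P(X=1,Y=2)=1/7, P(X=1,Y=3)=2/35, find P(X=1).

P(X=1) = P(X=1,Y=0) + P(X=1,Y=1) + P(X=1,Y=2) + P(X=1,Y=3)
= 2/35 + 1/35 + 1/7 + 2/35
= 2/7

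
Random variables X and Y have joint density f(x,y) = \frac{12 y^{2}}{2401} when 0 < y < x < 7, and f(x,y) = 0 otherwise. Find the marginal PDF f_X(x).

f_X(x) = ∫_0^x \frac{12 y^{2}}{2401} dy = \frac{4 x^{3}}{2401}
for 0 < x < 7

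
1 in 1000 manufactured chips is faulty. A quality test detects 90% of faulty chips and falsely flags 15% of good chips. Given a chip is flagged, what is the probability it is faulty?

Let D = the rare event, + = positive/flagged.
P(D) = 1/1000
P(+|D) = 90/100 = 9/10
P(+|D') = 15/100 = 3/20
P(+) = P(+|D)P(D) + P(+|D')P(D')
     = \frac{9}{10} × \frac{1}{1000} + \frac{3}{20} × \frac{999}{1000}
     = \frac{603}{4000}
P(D|+) = P(+|D)P(D)/P(+) = \frac{2}{335}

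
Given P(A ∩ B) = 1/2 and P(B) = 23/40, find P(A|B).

P(A|B) = P(A ∩ B) / P(B)
= (1/2) / (23/40)
= 20/23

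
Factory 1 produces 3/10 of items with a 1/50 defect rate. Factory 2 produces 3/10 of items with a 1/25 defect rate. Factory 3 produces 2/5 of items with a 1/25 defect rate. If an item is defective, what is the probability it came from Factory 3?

Using Bayes' theorem:
P(F1) = 3/10, P(D|F1) = 1/50
P(F2) = 3/10, P(D|F2) = 1/25
P(F3) = 2/5, P(D|F3) = 1/25
P(D) = P(D|F1)P(F1) + P(D|F2)P(F2) + P(D|F3)P(F3)
     = \frac{17}{500}
P(F3|D) = P(D|F3)P(F3) / P(D)
= \frac{8}{17}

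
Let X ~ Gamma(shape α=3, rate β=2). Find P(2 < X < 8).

P(2 < X < 8) = ∫_{2}^{8} f(x) dx
where f(x) = 4 x^{2} e^{- 2 x}
= \frac{-145 + 13 e^{12}}{e^{16}}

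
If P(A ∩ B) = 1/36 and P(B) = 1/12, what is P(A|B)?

P(A|B) = P(A ∩ B) / P(B)
= (1/36) / (1/12)
= 1/3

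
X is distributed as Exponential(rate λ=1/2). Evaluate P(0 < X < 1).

P(0 < X < 1) = ∫_{0}^{1} f(x) dx
where f(x) = \frac{e^{- \frac{x}{2}}}{2}
= 1 - e^{- \frac{1}{2}}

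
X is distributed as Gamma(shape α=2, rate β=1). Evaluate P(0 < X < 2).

P(0 < X < 2) = ∫_{0}^{2} f(x) dx
where f(x) = x e^{- x}
= 1 - \frac{3}{e^{2}}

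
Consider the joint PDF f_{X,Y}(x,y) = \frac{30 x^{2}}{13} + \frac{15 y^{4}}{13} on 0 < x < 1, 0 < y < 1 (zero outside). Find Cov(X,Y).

E[XY] = ∫∫ xy × f(x,y) dx dy = \frac{5}{13}
E[X] = \frac{9}{13}
E[Y] = \frac{15}{26}
Cov(X,Y) = E[XY] - E[X]E[Y] = - \frac{5}{338}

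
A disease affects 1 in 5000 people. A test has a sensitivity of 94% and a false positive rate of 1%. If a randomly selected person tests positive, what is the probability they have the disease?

Let D = the rare event, + = positive/flagged.
P(D) = 1/5000
P(+|D) = 94/100 = 47/50
P(+|D') = 1/100
P(+) = P(+|D)P(D) + P(+|D')P(D')
     = \frac{47}{50} × \frac{1}{5000} + \frac{1}{100} × \frac{4999}{5000}
     = \frac{5093}{500000}
P(D|+) = P(+|D)P(D)/P(+) = \frac{94}{5093}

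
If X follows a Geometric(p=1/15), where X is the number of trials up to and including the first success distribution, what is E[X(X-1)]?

E[X(X-1)] = E[X² - X] = E[X²] - E[X]
E[X] = 15
E[X²] = Var(X) + (E[X])² = 210 + (15)² = 435
E[X(X-1)] = 435 - 15 = 420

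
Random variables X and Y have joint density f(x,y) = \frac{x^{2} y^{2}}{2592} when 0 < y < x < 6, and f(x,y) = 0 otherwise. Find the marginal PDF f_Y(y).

f_Y(y) = ∫_y^6 \frac{x^{2} y^{2}}{2592} dx = \frac{y^{2} \left(216 - y^{3}\right)}{7776}
for 0 < y < 6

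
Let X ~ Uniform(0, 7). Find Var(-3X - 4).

For X ~ Uniform(0, 7):
Var(X) = \frac{49}{12}
Var(-3X - 4) = (-3)² × Var(X) = 9 × \frac{49}{12} = \frac{147}{4}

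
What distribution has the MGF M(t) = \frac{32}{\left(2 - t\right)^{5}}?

The MGF M(t) = \frac{32}{\left(2 - t\right)^{5}} is the standard form for the Gamma distribution.
Comparing with the known MGF formula identifies: Gamma(shape α=5, rate β=2)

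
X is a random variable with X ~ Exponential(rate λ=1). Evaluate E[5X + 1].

For X ~ Exponential(rate λ=1):
E[X] = 1
E[5X + 1] = 5 × E[X] + 1 = 6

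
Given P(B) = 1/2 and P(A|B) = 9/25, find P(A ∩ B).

By definition, P(A|B) = P(A ∩ B) / P(B)
So P(A ∩ B) = P(A|B) × P(B)
= 9/25 × 1/2
= 9/50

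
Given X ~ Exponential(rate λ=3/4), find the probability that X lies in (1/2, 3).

P(1/2 < X < 3) = ∫_{1/2}^{3} f(x) dx
where f(x) = \frac{3 e^{- \frac{3 x}{4}}}{4}
= - \frac{1}{e^{\frac{9}{4}}} + e^{- \frac{3}{8}}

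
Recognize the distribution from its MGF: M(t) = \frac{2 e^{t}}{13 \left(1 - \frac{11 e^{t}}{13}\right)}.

The MGF M(t) = \frac{2 e^{t}}{13 \left(1 - \frac{11 e^{t}}{13}\right)} is the standard form for the Geometric distribution.
Comparing with the known MGF formula identifies: Geometric(p=2/13), X = trial number of first success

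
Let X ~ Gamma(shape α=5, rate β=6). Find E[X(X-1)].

E[X(X-1)] = E[X² - X] = E[X²] - E[X]
E[X] = \frac{5}{6}
E[X²] = Var(X) + (E[X])² = \frac{5}{36} + (\frac{5}{6})² = \frac{5}{6}
E[X(X-1)] = \frac{5}{6} - \frac{5}{6} = 0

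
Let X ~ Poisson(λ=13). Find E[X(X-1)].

E[X(X-1)] = E[X² - X] = E[X²] - E[X]
E[X] = 13
E[X²] = Var(X) + (E[X])² = 13 + (13)² = 182
E[X(X-1)] = 182 - 13 = 169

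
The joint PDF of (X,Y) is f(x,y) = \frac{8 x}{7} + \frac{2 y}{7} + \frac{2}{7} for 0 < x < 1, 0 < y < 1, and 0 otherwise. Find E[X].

E[X] = ∫_0^1 ∫_0^1 x × f(x,y) dy dx
= ∫_0^1 ∫_0^1 x × (\frac{8 x}{7} + \frac{2 y}{7} + \frac{2}{7}) dy dx
= \frac{25}{42}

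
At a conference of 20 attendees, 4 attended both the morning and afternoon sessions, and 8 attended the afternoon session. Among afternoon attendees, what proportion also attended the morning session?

P(A ∩ B) = 4/20 = 1/5
P(B) = 8/20 = 2/5
P(A|B) = P(A ∩ B) / P(B) = (1/5) / (2/5) = 1/2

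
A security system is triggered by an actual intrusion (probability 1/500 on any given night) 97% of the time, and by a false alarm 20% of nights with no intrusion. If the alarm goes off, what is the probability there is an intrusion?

Let D = the rare event, + = positive/flagged.
P(D) = 1/500
P(+|D) = 97/100
P(+|D') = 20/100 = 1/5
P(+) = P(+|D)P(D) + P(+|D')P(D')
     = \frac{97}{100} × \frac{1}{500} + \frac{1}{5} × \frac{499}{500}
     = \frac{10077}{50000}
P(D|+) = P(+|D)P(D)/P(+) = \frac{97}{10077}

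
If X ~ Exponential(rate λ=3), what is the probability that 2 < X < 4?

P(2 < X < 4) = ∫_{2}^{4} f(x) dx
where f(x) = 3 e^{- 3 x}
= - \frac{1 - e^{6}}{e^{12}}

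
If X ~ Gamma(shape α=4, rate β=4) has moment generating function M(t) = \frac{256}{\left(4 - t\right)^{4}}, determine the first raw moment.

To find E[X], compute M^(1)(0):
M^(1)(t) = \frac{1024}{\left(4 - t\right)^{5}}
M^(1)(0) = 1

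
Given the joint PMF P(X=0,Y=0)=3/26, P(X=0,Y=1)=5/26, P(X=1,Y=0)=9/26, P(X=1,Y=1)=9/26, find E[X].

First find marginal of X:
P(X=0) = 4/13
P(X=1) = 9/13
E[X] = 0 × 4/13 + 1 × 9/13 = 9/13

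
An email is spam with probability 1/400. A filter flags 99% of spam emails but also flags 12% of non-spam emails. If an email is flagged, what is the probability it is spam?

Let D = the rare event, + = positive/flagged.
P(D) = 1/400
P(+|D) = 99/100
P(+|D') = 12/100 = 3/25
P(+) = P(+|D)P(D) + P(+|D')P(D')
     = \frac{99}{100} × \frac{1}{400} + \frac{3}{25} × \frac{399}{400}
     = \frac{4887}{40000}
P(D|+) = P(+|D)P(D)/P(+) = \frac{11}{543}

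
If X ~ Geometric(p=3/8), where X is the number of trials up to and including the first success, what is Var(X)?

For X ~ Geometric(p=3/8), where X is the number of trials up to and including the first success:
Var(X) = \frac{40}{9}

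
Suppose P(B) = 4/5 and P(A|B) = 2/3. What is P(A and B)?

By definition, P(A|B) = P(A ∩ B) / P(B)
So P(A ∩ B) = P(A|B) × P(B)
= 2/3 × 4/5
= 8/15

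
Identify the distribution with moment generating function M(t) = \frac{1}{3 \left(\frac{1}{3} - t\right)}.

The MGF M(t) = \frac{1}{3 \left(\frac{1}{3} - t\right)} is the standard form for the Exponential distribution.
Comparing with the known MGF formula identifies: Exponential(rate λ=1/3)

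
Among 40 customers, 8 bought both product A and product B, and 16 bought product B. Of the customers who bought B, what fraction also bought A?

P(A ∩ B) = 8/40 = 1/5
P(B) = 16/40 = 2/5
P(A|B) = P(A ∩ B) / P(B) = (1/5) / (2/5) = 1/2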